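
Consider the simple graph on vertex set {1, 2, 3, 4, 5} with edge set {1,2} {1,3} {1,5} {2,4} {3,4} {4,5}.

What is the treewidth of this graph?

A width-2 tree decomposition is:
Bags: B1 = {1, 2, 4}  B2 = {1, 3, 4}  B3 = {1, 4, 5}
Tree: B1–B2, B2–B3
Every bag has size at most 3, so the width is 3 − 1 = 2 and tw(G) ≤ 2. For the lower bound, G contains the cycle 2–1–3–4–2, so G is not a forest; only forests have treewidth ≤ 1, hence tw(G) ≥ 2. Combining the bounds, tw(G) = 2.

2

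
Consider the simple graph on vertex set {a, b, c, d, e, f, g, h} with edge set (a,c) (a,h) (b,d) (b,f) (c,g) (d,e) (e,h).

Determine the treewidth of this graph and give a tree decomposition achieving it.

Treewidth 1.
One optimal decomposition is:
Bags: B1 = {b, f}  B2 = {b, d}  B3 = {d, e}  B4 = {e, h}  B5 = {a, h}  B6 = {a, c}  B7 = {c, g}
Tree: B1–B2, B2–B3, B3–B4, B4–B5, B5–B6, B6–B7

The largest bag has 2 vertices, giving width 1; this decomposition certifies tw(G) ≤ 1. Since G has at least one edge (e.g. f–b), it is not an edgeless graph, so tw(G) ≥ 1. Therefore the treewidth is 1.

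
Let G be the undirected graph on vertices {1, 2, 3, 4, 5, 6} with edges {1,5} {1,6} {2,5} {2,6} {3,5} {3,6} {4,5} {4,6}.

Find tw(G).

A width-2 tree decomposition is:
Bags: B1 = {3, 5, 6}  B2 = {2, 5, 6}  B3 = {4, 5, 6}  B4 = {1, 5, 6}
Tree: B1–B2, B2–B3, B3–B4
Each bag holds 3 vertices, so the decomposition has width 2, which upper-bounds the treewidth. The edges 3–6–2–5–3 form a cycle, so G is not a tree and its treewidth is at least 2. Hence tw(G) = 2 exactly.

2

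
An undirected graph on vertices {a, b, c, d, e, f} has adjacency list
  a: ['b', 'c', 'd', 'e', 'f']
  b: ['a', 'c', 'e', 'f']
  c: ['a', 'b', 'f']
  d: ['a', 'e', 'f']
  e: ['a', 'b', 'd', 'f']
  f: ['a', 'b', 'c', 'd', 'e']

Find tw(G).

3

A width-3 tree decomposition is:
Bags: B1 = {a, d, e, f}  B2 = {a, b, e, f}  B3 = {a, b, c, f}
Tree: B1–B2, B2–B3
Every bag has size at most 4, so the width is 4 − 1 = 3 and tw(G) ≤ 3. Conversely, {a, d, e, f} is a clique of size 4, and the vertices of any clique must share a bag in every tree decomposition; so some bag has ≥ 4 vertices and tw(G) ≥ 3. The upper and lower bounds meet at 3, so that is the treewidth.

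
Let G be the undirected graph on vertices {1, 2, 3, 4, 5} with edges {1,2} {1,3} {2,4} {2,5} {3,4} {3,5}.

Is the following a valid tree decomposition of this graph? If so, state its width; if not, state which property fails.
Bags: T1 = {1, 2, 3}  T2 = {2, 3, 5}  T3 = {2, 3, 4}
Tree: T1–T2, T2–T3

Checking the three conditions: (i) the bags cover all of {1, 2, 3, 4, 5}; (ii) for each edge, some bag contains both endpoints; (iii) the bags containing any fixed vertex form a subtree. All hold, so the decomposition is valid with width 3 − 1 = 2.

Yes; width 2.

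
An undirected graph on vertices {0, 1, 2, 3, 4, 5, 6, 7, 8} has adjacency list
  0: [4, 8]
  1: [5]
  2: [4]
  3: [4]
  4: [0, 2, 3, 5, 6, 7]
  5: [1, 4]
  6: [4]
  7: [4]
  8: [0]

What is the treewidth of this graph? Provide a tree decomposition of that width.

The largest bag has 2 vertices, giving width 1; this decomposition certifies tw(G) ≤ 1. Since G has at least one edge (e.g. 4–0), it is not an edgeless graph, so tw(G) ≥ 1. Hence tw(G) = 1 exactly.

Treewidth 1.
One such decomposition:
Bags: B1 = {0, 4}  B2 = {4, 5}  B3 = {4, 6}  B4 = {1, 5}  B5 = {4, 7}  B6 = {0, 8}  B7 = {3, 4}  B8 = {2, 4}
Tree: B1–B2, B1–B3, B2–B4, B3–B5, B1–B6, B2–B7, B5–B8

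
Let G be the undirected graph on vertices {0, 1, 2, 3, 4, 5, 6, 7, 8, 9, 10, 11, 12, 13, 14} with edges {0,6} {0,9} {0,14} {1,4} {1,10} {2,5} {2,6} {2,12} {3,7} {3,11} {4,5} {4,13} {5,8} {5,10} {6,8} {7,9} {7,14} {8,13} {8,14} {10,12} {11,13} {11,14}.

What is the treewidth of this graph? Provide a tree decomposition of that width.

Treewidth 3.
One optimal decomposition is:
Bags: B1 = {1, 2, 10, 12}  B2 = {1, 2, 5, 10}  B3 = {1, 2, 4, 5}  B4 = {2, 4, 5, 6}  B5 = {4, 5, 6, 8}  B6 = {4, 6, 8, 13}  B7 = {0, 6, 8, 13}  B8 = {0, 8, 13, 14}  B9 = {0, 11, 13, 14}  B10 = {0, 9, 11, 14}  B11 = {7, 9, 11, 14}  B12 = {3, 7, 9, 11}
Tree: B1–B2, B2–B3, B3–B4, B4–B5, B5–B6, B6–B7, B7–B8, B8–B9, B9–B10, B10–B11, B11–B12

The largest bag has 4 vertices, giving width 3; this decomposition certifies tw(G) ≤ 3. For the lower bound: the 4 vertex sets {1,10,12}, {2}, {5}, {4,6,8,13} are disjoint, each induces a connected subgraph, and every pair is joined by at least one edge of G. Contracting each set to a single vertex therefore yields K_{4} as a minor, and since treewidth is minor-monotone, tw(G) ≥ tw(K_{4}) = 3. Hence tw(G) = 3 exactly.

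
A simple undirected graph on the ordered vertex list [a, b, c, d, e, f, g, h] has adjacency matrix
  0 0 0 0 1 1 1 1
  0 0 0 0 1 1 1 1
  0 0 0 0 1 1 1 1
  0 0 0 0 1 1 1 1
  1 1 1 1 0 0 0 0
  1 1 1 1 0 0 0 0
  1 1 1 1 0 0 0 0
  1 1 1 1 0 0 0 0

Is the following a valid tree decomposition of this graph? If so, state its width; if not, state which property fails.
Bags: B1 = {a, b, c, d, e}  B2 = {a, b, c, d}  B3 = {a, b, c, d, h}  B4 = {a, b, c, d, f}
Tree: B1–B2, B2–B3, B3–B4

A tree decomposition must satisfy three properties: every vertex lies in some bag; for every edge, both endpoints lie together in some bag; and for every vertex, the bags containing it form a connected subtree. Here vertex g appears in no bag, so the decomposition is invalid.

No — vertex g appears in no bag.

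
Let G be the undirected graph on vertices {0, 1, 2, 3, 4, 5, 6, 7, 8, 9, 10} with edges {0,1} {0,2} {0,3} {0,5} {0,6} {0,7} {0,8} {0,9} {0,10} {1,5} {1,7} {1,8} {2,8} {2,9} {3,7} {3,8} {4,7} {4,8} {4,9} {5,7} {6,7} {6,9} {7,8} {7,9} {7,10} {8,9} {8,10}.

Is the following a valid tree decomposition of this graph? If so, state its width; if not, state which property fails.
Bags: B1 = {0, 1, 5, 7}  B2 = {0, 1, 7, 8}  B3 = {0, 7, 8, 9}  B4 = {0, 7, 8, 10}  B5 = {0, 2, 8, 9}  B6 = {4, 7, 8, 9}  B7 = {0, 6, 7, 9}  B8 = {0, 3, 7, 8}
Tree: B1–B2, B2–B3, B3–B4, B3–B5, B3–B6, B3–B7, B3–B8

Vertex coverage: the bags together contain {0, 1, 2, 3, 4, 5, 6, 7, 8, 9, 10}, the full vertex set. Edge coverage: each edge of G has both endpoints in at least one bag. Running intersection: for every vertex, the bags containing it form a connected subtree. All three properties hold, so this is a valid tree decomposition of width max|bag| − 1 = 3, and hence tw(G) ≤ 3.

Yes; width 3.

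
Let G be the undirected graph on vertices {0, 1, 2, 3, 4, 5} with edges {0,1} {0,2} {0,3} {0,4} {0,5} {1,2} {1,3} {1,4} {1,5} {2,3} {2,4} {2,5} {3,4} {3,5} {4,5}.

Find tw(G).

A width-5 tree decomposition is:
Bags: B1 = {0, 1, 2, 3, 4, 5}
Tree: (single bag)
With just one bag of size 6, the width is 6 − 1 = 5, so tw(G) ≤ 5. On the other hand G contains the 6-clique {0, 1, 2, 3, 4, 5}. A clique must lie in a single bag of any decomposition, so no decomposition can have width below 5. Combining the bounds, tw(G) = 5.

5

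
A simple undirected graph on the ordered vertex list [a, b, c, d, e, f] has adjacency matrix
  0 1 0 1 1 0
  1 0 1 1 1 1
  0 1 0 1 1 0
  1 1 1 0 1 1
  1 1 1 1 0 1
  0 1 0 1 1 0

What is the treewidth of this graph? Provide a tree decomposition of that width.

The largest bag has 4 vertices, giving width 3; this decomposition certifies tw(G) ≤ 3. Conversely, {a, b, d, e} is a clique of size 4, and the vertices of any clique must share a bag in every tree decomposition; so some bag has ≥ 4 vertices and tw(G) ≥ 3. The upper and lower bounds meet at 3, so that is the treewidth.

Treewidth 3.
One optimal decomposition is:
Bags: B1 = {b, c, d, e}  B2 = {a, b, d, e}  B3 = {b, d, e, f}
Tree: B1–B2, B2–B3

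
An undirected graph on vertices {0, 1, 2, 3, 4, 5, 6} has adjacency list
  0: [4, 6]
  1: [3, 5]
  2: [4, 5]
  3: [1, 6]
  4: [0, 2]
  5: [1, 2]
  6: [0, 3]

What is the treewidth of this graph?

A width-2 tree decomposition is:
Bags: B1 = {0, 2, 4}  B2 = {0, 2, 5}  B3 = {0, 1, 5}  B4 = {0, 1, 3}  B5 = {0, 3, 6}
Tree: B1–B2, B2–B3, B3–B4, B4–B5
Every bag has size at most 3, so the width is 3 − 1 = 2 and tw(G) ≤ 2. The edges 0–4–2–5–1–3–6–0 form a cycle, so G is not a tree and its treewidth is at least 2. Hence tw(G) = 2 exactly.

2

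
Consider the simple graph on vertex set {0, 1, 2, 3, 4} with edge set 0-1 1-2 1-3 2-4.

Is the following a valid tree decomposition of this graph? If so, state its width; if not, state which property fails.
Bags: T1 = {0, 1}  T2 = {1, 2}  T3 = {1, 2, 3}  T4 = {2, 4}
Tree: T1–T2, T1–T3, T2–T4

A tree decomposition must satisfy three properties: every vertex lies in some bag; for every edge, both endpoints lie together in some bag; and for every vertex, the bags containing it form a connected subtree. Here bags containing vertex 2 are not connected in the tree, so the decomposition is invalid.

No — bags containing vertex 2 are not connected in the tree.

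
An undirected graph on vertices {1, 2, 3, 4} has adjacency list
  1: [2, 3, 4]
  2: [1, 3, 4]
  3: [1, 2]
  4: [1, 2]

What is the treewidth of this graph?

A width-2 tree decomposition is:
Bags: B1 = {1, 2, 3}  B2 = {1, 2, 4}
Tree: B1–B2
The largest bag has 3 vertices, giving width 2; this decomposition certifies tw(G) ≤ 2. For the lower bound, the 3 vertices {1, 2, 3} are pairwise adjacent, and any tree decomposition puts a clique entirely inside one bag — forcing width ≥ 2. Therefore the treewidth is 2.

2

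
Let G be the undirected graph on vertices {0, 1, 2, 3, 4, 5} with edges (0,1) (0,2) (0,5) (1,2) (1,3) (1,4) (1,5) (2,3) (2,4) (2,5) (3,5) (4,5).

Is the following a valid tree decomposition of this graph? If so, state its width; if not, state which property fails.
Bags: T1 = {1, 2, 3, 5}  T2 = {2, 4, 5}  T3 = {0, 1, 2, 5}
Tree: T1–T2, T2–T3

A tree decomposition must satisfy three properties: every vertex lies in some bag; for every edge, both endpoints lie together in some bag; and for every vertex, the bags containing it form a connected subtree. Here edge (1,4) lies in no bag, so the decomposition is invalid.

No — edge (1,4) lies in no bag.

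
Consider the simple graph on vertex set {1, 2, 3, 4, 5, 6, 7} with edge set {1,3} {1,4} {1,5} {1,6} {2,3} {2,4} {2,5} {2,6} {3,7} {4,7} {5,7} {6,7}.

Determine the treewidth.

A width-3 tree decomposition is:
Bags: B1 = {1, 2, 5, 7}  B2 = {1, 2, 3, 7}  B3 = {1, 2, 6, 7}  B4 = {1, 2, 4, 7}
Tree: B1–B2, B2–B3, B3–B4
Every bag has size at most 4, so the width is 4 − 1 = 3 and tw(G) ≤ 3. For the lower bound: the 4 vertex sets {1,5}, {2,3}, {7}, {6} are disjoint, each induces a connected subgraph, and every pair is joined by at least one edge of G. Contracting each set to a single vertex therefore yields K_{4} as a minor, and since treewidth is minor-monotone, tw(G) ≥ tw(K_{4}) = 3. Therefore the treewidth is 3.

3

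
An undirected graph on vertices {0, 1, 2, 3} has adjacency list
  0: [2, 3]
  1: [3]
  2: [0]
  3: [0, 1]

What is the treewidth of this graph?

A width-1 tree decomposition is:
Bags: B1 = {0, 2}  B2 = {0, 3}  B3 = {1, 3}
Tree: B1–B2, B2–B3
Every bag has size at most 2, so the width is 2 − 1 = 1 and tw(G) ≤ 1. Any graph with an edge has treewidth ≥ 1, and G has the edge 2–0. Hence tw(G) = 1 exactly.

1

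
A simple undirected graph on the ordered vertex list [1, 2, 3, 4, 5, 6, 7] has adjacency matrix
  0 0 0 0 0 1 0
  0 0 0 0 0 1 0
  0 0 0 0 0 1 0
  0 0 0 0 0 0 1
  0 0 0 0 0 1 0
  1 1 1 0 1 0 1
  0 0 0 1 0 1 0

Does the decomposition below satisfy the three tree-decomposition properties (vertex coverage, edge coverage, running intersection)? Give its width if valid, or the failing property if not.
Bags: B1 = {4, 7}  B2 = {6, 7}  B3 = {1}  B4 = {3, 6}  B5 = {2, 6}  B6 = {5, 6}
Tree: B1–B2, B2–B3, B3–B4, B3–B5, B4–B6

No — edge (6,1) lies in no bag.

A tree decomposition must satisfy three properties: every vertex lies in some bag; for every edge, both endpoints lie together in some bag; and for every vertex, the bags containing it form a connected subtree. Here edge (6,1) lies in no bag, so the decomposition is invalid.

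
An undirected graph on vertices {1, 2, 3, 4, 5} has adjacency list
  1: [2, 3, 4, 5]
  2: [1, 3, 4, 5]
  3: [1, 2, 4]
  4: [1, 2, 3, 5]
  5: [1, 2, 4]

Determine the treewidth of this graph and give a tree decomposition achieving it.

The largest bag has 4 vertices, giving width 3; this decomposition certifies tw(G) ≤ 3. For the lower bound, the 4 vertices {1, 2, 3, 4} are pairwise adjacent, and any tree decomposition puts a clique entirely inside one bag — forcing width ≥ 3. Hence tw(G) = 3 exactly.

Treewidth 3.
One such decomposition:
Bags: B1 = {1, 2, 3, 4}  B2 = {1, 2, 4, 5}
Tree: B1–B2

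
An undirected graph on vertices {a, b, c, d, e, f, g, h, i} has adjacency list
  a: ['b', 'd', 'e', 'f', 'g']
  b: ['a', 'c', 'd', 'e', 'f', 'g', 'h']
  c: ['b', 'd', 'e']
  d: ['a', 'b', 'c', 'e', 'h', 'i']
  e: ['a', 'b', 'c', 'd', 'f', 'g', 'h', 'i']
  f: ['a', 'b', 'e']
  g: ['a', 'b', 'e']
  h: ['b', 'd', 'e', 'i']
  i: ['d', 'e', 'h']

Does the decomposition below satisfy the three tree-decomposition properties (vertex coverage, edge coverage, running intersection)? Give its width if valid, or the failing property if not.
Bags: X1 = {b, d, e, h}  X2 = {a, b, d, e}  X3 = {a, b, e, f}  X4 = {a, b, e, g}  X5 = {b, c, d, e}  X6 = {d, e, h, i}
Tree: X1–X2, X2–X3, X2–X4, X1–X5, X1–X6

Yes; width 3.

Checking the three conditions: (i) the bags cover all of {a, b, c, d, e, f, g, h, i}; (ii) for each edge, some bag contains both endpoints; (iii) the bags containing any fixed vertex form a subtree. All hold, so the decomposition is valid with width 4 − 1 = 3.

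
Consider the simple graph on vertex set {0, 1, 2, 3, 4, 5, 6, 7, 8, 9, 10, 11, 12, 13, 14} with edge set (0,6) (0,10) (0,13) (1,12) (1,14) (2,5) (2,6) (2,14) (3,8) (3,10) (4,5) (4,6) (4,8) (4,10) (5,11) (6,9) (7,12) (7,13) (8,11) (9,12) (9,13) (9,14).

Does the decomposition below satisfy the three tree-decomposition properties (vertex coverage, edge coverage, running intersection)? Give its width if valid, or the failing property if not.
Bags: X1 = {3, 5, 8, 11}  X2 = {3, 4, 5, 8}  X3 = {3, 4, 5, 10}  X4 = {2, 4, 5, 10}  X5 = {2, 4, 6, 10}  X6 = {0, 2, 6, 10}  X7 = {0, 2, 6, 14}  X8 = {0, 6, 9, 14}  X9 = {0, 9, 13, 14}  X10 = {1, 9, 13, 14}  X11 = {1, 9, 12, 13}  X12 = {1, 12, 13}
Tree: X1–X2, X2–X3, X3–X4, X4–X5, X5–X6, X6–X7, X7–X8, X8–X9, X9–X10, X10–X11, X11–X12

A tree decomposition must satisfy three properties: every vertex lies in some bag; for every edge, both endpoints lie together in some bag; and for every vertex, the bags containing it form a connected subtree. Here vertex 7 appears in no bag, so the decomposition is invalid.

No — vertex 7 appears in no bag.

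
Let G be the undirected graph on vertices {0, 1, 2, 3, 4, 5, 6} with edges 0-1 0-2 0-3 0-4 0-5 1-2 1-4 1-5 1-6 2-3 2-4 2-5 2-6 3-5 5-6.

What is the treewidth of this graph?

A width-3 tree decomposition is:
Bags: B1 = {1, 2, 5, 6}  B2 = {0, 1, 2, 5}  B3 = {0, 2, 3, 5}  B4 = {0, 1, 2, 4}
Tree: B1–B2, B2–B3, B2–B4
Every bag has size at most 4, so the width is 4 − 1 = 3 and tw(G) ≤ 3. For the lower bound, the 4 vertices {0, 1, 2, 4} are pairwise adjacent, and any tree decomposition puts a clique entirely inside one bag — forcing width ≥ 3. Hence tw(G) = 3 exactly.

3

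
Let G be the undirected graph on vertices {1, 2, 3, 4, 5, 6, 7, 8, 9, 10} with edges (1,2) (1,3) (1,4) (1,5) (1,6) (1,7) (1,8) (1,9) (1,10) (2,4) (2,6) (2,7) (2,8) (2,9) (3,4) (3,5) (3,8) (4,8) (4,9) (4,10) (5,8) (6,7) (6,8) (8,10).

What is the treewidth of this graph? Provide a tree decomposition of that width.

Treewidth 3.
One optimal decomposition is:
Bags: B1 = {1, 2, 6, 8}  B2 = {1, 2, 4, 8}  B3 = {1, 3, 4, 8}  B4 = {1, 2, 6, 7}  B5 = {1, 3, 5, 8}  B6 = {1, 4, 8, 10}  B7 = {1, 2, 4, 9}
Tree: B1–B2, B2–B3, B1–B4, B3–B5, B2–B6, B2–B7

The largest bag has 4 vertices, giving width 3; this decomposition certifies tw(G) ≤ 3. For the lower bound, the 4 vertices {1, 3, 4, 8} are pairwise adjacent, and any tree decomposition puts a clique entirely inside one bag — forcing width ≥ 3. Combining the bounds, tw(G) = 3.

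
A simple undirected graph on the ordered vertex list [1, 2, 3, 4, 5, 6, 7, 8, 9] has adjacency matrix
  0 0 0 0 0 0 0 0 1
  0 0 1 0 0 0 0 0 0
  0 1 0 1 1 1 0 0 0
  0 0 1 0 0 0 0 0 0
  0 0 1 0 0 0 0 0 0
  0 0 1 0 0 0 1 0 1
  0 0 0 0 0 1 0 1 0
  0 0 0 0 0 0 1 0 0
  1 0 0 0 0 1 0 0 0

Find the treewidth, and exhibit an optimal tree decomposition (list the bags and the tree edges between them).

Every bag has size at most 2, so the width is 2 − 1 = 1 and tw(G) ≤ 1. Any graph with an edge has treewidth ≥ 1, and G has the edge 1–9. Therefore the treewidth is 1.

Treewidth 1.
One optimal decomposition is:
Bags: B1 = {1, 9}  B2 = {6, 9}  B3 = {6, 7}  B4 = {3, 6}  B5 = {7, 8}  B6 = {3, 4}  B7 = {3, 5}  B8 = {2, 3}
Tree: B1–B2, B2–B3, B3–B4, B3–B5, B4–B6, B6–B7, B7–B8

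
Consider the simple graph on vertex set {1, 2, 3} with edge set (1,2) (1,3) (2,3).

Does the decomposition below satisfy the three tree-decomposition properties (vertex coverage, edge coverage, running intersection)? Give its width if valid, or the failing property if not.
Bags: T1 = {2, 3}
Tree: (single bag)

No — vertex 1 appears in no bag.

A tree decomposition must satisfy three properties: every vertex lies in some bag; for every edge, both endpoints lie together in some bag; and for every vertex, the bags containing it form a connected subtree. Here vertex 1 appears in no bag, so the decomposition is invalid.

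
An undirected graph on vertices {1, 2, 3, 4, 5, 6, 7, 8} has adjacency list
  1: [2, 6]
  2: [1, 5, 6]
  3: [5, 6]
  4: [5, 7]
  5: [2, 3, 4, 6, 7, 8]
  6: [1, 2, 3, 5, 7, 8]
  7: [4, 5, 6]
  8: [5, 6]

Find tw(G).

A width-2 tree decomposition is:
Bags: B1 = {5, 6, 7}  B2 = {2, 5, 6}  B3 = {4, 5, 7}  B4 = {1, 2, 6}  B5 = {3, 5, 6}  B6 = {5, 6, 8}
Tree: B1–B2, B1–B3, B2–B4, B1–B5, B5–B6
Every bag has size at most 3, so the width is 3 − 1 = 2 and tw(G) ≤ 2. For the lower bound, the 3 vertices {1, 2, 6} are pairwise adjacent, and any tree decomposition puts a clique entirely inside one bag — forcing width ≥ 2. Therefore the treewidth is 2.

2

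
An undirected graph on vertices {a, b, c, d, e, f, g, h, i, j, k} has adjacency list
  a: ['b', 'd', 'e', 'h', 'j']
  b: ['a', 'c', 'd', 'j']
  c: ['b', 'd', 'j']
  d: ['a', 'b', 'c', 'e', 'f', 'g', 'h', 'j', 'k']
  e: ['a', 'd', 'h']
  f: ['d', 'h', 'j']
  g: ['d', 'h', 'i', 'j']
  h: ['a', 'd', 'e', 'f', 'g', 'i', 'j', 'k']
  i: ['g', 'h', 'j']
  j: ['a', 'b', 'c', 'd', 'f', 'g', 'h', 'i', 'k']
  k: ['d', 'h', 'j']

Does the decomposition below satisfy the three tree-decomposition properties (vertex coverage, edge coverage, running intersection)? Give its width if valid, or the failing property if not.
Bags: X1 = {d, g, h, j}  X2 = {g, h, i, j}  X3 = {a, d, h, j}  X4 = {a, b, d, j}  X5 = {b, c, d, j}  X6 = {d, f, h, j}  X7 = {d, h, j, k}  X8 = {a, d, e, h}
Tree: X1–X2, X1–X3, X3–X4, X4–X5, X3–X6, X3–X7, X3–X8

Yes; width 3.

Checking the three conditions: (i) the bags cover all of {a, b, c, d, e, f, g, h, i, j, k}; (ii) for each edge, some bag contains both endpoints; (iii) the bags containing any fixed vertex form a subtree. All hold, so the decomposition is valid with width 4 − 1 = 3.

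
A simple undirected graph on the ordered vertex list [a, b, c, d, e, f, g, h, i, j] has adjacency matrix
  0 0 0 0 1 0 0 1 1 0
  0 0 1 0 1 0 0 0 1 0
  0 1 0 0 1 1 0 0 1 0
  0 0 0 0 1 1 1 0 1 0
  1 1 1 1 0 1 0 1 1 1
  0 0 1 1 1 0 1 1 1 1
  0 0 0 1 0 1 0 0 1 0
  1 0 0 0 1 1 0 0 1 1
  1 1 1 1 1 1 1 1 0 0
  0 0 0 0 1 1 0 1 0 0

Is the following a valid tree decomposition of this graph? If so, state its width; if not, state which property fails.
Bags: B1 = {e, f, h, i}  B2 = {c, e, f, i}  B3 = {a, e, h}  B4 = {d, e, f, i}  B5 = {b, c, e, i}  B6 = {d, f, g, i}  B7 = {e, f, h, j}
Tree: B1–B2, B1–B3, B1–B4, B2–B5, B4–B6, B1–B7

A tree decomposition must satisfy three properties: every vertex lies in some bag; for every edge, both endpoints lie together in some bag; and for every vertex, the bags containing it form a connected subtree. Here edge (i,a) lies in no bag, so the decomposition is invalid.

No — edge (i,a) lies in no bag.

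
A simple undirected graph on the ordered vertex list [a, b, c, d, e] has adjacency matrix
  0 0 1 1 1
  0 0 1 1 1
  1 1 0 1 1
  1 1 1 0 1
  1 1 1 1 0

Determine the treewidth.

3

A width-3 tree decomposition is:
Bags: B1 = {a, c, d, e}  B2 = {b, c, d, e}
Tree: B1–B2
Each bag holds 4 vertices, so the decomposition has width 3, which upper-bounds the treewidth. Conversely, {a, c, d, e} is a clique of size 4, and the vertices of any clique must share a bag in every tree decomposition; so some bag has ≥ 4 vertices and tw(G) ≥ 3. Therefore the treewidth is 3.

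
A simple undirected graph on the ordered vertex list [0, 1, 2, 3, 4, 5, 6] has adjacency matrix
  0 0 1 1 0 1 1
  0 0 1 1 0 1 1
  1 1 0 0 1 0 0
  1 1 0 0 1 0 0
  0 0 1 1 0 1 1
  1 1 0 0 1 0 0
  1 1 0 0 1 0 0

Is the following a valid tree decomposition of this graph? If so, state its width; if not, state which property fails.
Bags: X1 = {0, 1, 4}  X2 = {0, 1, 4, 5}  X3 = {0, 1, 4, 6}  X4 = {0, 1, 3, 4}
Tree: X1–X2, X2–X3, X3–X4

No — vertex 2 appears in no bag.

A tree decomposition must satisfy three properties: every vertex lies in some bag; for every edge, both endpoints lie together in some bag; and for every vertex, the bags containing it form a connected subtree. Here vertex 2 appears in no bag, so the decomposition is invalid.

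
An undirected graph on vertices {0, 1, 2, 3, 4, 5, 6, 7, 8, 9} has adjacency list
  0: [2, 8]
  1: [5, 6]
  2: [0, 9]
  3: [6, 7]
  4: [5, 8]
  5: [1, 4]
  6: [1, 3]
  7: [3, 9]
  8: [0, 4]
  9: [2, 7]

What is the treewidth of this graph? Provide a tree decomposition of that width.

Treewidth 2.
Bags: B1 = {3, 6, 7}  B2 = {1, 6, 7}  B3 = {1, 5, 7}  B4 = {4, 5, 7}  B5 = {4, 7, 8}  B6 = {0, 7, 8}  B7 = {0, 2, 7}  B8 = {2, 7, 9}
Tree: B1–B2, B2–B3, B3–B4, B4–B5, B5–B6, B6–B7, B7–B8

The largest bag has 3 vertices, giving width 2; this decomposition certifies tw(G) ≤ 2. Since 7–3–6–1–5–4–8–0–2–9–7 is a cycle in G, G is not acyclic. Forests are exactly the graphs of treewidth ≤ 1, so tw(G) ≥ 2. The upper and lower bounds meet at 2, so that is the treewidth.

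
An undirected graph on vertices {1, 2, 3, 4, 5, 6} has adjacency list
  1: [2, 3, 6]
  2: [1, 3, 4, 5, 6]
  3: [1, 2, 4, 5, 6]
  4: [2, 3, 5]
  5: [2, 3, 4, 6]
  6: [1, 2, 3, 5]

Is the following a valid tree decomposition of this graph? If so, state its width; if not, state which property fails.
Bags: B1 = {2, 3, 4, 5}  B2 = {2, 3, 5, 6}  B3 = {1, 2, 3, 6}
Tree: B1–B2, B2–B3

Every vertex of G appears in some bag (union = {1, 2, 3, 4, 5, 6}); every edge is covered by a bag; and for each vertex v the set of bags containing v is connected in the bag tree. The decomposition is therefore valid. The largest bag has 4 vertices, so the width is 3.

Yes; width 3.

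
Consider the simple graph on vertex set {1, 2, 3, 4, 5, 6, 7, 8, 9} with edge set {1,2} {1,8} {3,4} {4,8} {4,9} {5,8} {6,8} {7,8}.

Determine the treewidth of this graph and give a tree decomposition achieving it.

Treewidth 1.
Bags: B1 = {3, 4}  B2 = {4, 8}  B3 = {5, 8}  B4 = {4, 9}  B5 = {6, 8}  B6 = {7, 8}  B7 = {1, 8}  B8 = {1, 2}
Tree: B1–B2, B2–B3, B2–B4, B2–B5, B3–B6, B2–B7, B7–B8

Every bag has size at most 2, so the width is 2 − 1 = 1 and tw(G) ≤ 1. G has an edge, so its treewidth is at least 1. Combining the bounds, tw(G) = 1.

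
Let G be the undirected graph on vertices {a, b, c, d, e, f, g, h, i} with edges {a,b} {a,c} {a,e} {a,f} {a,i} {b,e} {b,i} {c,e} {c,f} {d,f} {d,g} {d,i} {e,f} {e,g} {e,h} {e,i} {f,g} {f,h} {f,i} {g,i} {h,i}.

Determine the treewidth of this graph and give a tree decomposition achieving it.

Each bag holds 4 vertices, so the decomposition has width 3, which upper-bounds the treewidth. On the other hand G contains the 4-clique {a, c, e, f}. A clique must lie in a single bag of any decomposition, so no decomposition can have width below 3. Therefore the treewidth is 3.

Treewidth 3.
One optimal decomposition is:
Bags: B1 = {e, f, h, i}  B2 = {a, e, f, i}  B3 = {a, b, e, i}  B4 = {e, f, g, i}  B5 = {d, f, g, i}  B6 = {a, c, e, f}
Tree: B1–B2, B2–B3, B2–B4, B4–B5, B2–B6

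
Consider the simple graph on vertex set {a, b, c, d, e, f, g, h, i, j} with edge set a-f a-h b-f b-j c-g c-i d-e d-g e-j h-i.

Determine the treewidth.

A width-2 tree decomposition is:
Bags: B1 = {b, e, j}  B2 = {b, d, e}  B3 = {b, d, g}  B4 = {b, c, g}  B5 = {b, c, i}  B6 = {b, h, i}  B7 = {a, b, h}  B8 = {a, b, f}
Tree: B1–B2, B2–B3, B3–B4, B4–B5, B5–B6, B6–B7, B7–B8
The largest bag has 3 vertices, giving width 2; this decomposition certifies tw(G) ≤ 2. For the lower bound, G contains the cycle b–j–e–d–g–c–i–h–a–f–b, so G is not a forest; only forests have treewidth ≤ 1, hence tw(G) ≥ 2. Combining the bounds, tw(G) = 2.

2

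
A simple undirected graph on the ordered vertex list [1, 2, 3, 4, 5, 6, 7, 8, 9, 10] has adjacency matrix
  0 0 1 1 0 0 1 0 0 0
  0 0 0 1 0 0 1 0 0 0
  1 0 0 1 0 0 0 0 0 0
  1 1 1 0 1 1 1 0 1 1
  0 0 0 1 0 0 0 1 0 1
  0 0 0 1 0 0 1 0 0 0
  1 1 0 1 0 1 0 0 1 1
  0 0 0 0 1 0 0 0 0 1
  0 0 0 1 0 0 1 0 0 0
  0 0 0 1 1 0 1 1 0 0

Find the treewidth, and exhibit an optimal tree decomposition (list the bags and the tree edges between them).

Treewidth 2.
One optimal decomposition is:
Bags: B1 = {4, 7, 10}  B2 = {1, 4, 7}  B3 = {2, 4, 7}  B4 = {4, 5, 10}  B5 = {4, 7, 9}  B6 = {1, 3, 4}  B7 = {4, 6, 7}  B8 = {5, 8, 10}
Tree: B1–B2, B1–B3, B1–B4, B3–B5, B2–B6, B5–B7, B4–B8

Each bag holds 3 vertices, so the decomposition has width 2, which upper-bounds the treewidth. For the lower bound, the 3 vertices {5, 8, 10} are pairwise adjacent, and any tree decomposition puts a clique entirely inside one bag — forcing width ≥ 2. Therefore the treewidth is 2.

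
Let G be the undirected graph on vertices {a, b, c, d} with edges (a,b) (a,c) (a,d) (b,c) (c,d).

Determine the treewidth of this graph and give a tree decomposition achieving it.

Each bag holds 3 vertices, so the decomposition has width 2, which upper-bounds the treewidth. Conversely, {a, c, d} is a clique of size 3, and the vertices of any clique must share a bag in every tree decomposition; so some bag has ≥ 3 vertices and tw(G) ≥ 2. Therefore the treewidth is 2.

Treewidth 2.
Bags: B1 = {a, c, d}  B2 = {a, b, c}
Tree: B1–B2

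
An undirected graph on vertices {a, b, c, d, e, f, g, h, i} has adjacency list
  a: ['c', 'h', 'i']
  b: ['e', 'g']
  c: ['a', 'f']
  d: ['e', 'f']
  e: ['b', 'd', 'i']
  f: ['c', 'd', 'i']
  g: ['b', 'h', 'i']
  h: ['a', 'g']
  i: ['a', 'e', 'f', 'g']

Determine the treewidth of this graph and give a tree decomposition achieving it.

Treewidth 3.
Bags: B1 = {a, c, f, h}  B2 = {a, f, h, i}  B3 = {f, g, h, i}  B4 = {d, f, g, i}  B5 = {d, e, g, i}  B6 = {b, d, e, g}
Tree: B1–B2, B2–B3, B3–B4, B4–B5, B5–B6

Each bag holds 4 vertices, so the decomposition has width 3, which upper-bounds the treewidth. For the lower bound: the 4 vertex sets {a,c,h}, {f}, {i}, {b,d,e,g} are disjoint, each induces a connected subgraph, and every pair is joined by at least one edge of G. Contracting each set to a single vertex therefore yields K_{4} as a minor, and since treewidth is minor-monotone, tw(G) ≥ tw(K_{4}) = 3. Hence tw(G) = 3 exactly.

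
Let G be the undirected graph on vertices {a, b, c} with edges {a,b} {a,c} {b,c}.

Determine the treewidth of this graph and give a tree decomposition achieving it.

Treewidth 2.
One such decomposition:
Bags: B1 = {a, b, c}
Tree: (single bag)

A single bag containing all 3 vertices is trivially a valid decomposition of width 2. Conversely, {a, b, c} is a clique of size 3, and the vertices of any clique must share a bag in every tree decomposition; so some bag has ≥ 3 vertices and tw(G) ≥ 2. The upper and lower bounds meet at 2, so that is the treewidth.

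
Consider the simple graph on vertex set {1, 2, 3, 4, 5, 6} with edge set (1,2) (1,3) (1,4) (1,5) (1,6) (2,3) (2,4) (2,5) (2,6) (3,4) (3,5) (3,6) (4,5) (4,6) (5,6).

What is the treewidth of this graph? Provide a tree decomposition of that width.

Treewidth 5.
Bags: B1 = {1, 2, 3, 4, 5, 6}
Tree: (single bag)

A single bag containing all 6 vertices is trivially a valid decomposition of width 5. Conversely, {1, 2, 3, 4, 5, 6} is a clique of size 6, and the vertices of any clique must share a bag in every tree decomposition; so some bag has ≥ 6 vertices and tw(G) ≥ 5. Hence tw(G) = 5 exactly.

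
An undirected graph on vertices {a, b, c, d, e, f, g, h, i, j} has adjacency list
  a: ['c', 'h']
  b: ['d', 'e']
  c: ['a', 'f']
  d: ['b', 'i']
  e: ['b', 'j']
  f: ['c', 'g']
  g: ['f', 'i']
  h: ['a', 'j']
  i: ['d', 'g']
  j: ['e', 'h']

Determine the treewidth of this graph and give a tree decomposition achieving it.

Every bag has size at most 3, so the width is 3 − 1 = 2 and tw(G) ≤ 2. The edges c–a–h–j–e–b–d–i–g–f–c form a cycle, so G is not a tree and its treewidth is at least 2. The upper and lower bounds meet at 2, so that is the treewidth.

Treewidth 2.
Bags: B1 = {a, c, h}  B2 = {c, h, j}  B3 = {c, e, j}  B4 = {b, c, e}  B5 = {b, c, d}  B6 = {c, d, i}  B7 = {c, g, i}  B8 = {c, f, g}
Tree: B1–B2, B2–B3, B3–B4, B4–B5, B5–B6, B6–B7, B7–B8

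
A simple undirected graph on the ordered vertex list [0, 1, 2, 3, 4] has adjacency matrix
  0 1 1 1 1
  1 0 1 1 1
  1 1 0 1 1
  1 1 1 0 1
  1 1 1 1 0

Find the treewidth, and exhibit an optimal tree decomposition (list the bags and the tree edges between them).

With just one bag of size 5, the width is 5 − 1 = 4, so tw(G) ≤ 4. Conversely, {0, 1, 2, 3, 4} is a clique of size 5, and the vertices of any clique must share a bag in every tree decomposition; so some bag has ≥ 5 vertices and tw(G) ≥ 4. The upper and lower bounds meet at 4, so that is the treewidth.

Treewidth 4.
Bags: B1 = {0, 1, 2, 3, 4}
Tree: (single bag)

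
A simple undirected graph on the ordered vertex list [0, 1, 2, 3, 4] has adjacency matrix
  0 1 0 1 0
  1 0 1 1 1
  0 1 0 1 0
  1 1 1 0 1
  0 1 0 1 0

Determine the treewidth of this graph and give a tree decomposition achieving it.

Treewidth 2.
One optimal decomposition is:
Bags: B1 = {1, 2, 3}  B2 = {1, 3, 4}  B3 = {0, 1, 3}
Tree: B1–B2, B2–B3

Every bag has size at most 3, so the width is 3 − 1 = 2 and tw(G) ≤ 2. Conversely, {0, 1, 3} is a clique of size 3, and the vertices of any clique must share a bag in every tree decomposition; so some bag has ≥ 3 vertices and tw(G) ≥ 2. Therefore the treewidth is 2.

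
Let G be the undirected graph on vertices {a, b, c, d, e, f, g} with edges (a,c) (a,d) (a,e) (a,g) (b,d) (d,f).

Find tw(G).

1

A width-1 tree decomposition is:
Bags: B1 = {d, f}  B2 = {a, d}  B3 = {a, c}  B4 = {a, e}  B5 = {b, d}  B6 = {a, g}
Tree: B1–B2, B2–B3, B2–B4, B2–B5, B2–B6
Every bag has size at most 2, so the width is 2 − 1 = 1 and tw(G) ≤ 1. Since G has at least one edge (e.g. f–d), it is not an edgeless graph, so tw(G) ≥ 1. Hence tw(G) = 1 exactly.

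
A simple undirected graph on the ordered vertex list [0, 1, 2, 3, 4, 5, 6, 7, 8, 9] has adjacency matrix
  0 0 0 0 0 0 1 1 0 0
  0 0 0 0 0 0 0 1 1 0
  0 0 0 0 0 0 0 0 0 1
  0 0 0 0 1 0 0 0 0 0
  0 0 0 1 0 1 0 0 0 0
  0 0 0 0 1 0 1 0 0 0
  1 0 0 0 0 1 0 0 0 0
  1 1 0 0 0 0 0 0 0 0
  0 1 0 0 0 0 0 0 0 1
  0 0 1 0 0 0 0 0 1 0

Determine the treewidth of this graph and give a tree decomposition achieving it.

The largest bag has 2 vertices, giving width 1; this decomposition certifies tw(G) ≤ 1. Any graph with an edge has treewidth ≥ 1, and G has the edge 3–4. Combining the bounds, tw(G) = 1.

Treewidth 1.
One such decomposition:
Bags: B1 = {3, 4}  B2 = {4, 5}  B3 = {5, 6}  B4 = {0, 6}  B5 = {0, 7}  B6 = {1, 7}  B7 = {1, 8}  B8 = {8, 9}  B9 = {2, 9}
Tree: B1–B2, B2–B3, B3–B4, B4–B5, B5–B6, B6–B7, B7–B8, B8–B9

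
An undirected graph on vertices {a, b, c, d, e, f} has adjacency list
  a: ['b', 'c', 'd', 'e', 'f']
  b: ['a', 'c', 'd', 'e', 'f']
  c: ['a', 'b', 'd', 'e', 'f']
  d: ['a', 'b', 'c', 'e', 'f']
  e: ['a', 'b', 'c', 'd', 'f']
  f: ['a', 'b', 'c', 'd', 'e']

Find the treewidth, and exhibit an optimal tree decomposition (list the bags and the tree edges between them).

A single bag containing all 6 vertices is trivially a valid decomposition of width 5. On the other hand G contains the 6-clique {a, b, c, d, e, f}. A clique must lie in a single bag of any decomposition, so no decomposition can have width below 5. Combining the bounds, tw(G) = 5.

Treewidth 5.
One such decomposition:
Bags: B1 = {a, b, c, d, e, f}
Tree: (single bag)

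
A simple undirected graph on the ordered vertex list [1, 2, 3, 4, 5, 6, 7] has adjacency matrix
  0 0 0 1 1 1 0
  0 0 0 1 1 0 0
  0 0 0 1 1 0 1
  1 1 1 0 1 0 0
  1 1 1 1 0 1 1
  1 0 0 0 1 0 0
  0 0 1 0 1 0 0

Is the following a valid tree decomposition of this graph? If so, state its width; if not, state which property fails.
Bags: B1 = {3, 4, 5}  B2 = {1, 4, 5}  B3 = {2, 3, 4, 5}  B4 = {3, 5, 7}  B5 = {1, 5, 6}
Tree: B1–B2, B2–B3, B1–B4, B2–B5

A tree decomposition must satisfy three properties: every vertex lies in some bag; for every edge, both endpoints lie together in some bag; and for every vertex, the bags containing it form a connected subtree. Here bags containing vertex 3 are not connected in the tree, so the decomposition is invalid.

No — bags containing vertex 3 are not connected in the tree.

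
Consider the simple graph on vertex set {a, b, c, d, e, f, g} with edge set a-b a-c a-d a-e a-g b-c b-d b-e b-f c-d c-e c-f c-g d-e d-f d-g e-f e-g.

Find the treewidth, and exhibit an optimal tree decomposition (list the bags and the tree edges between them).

The largest bag has 5 vertices, giving width 4; this decomposition certifies tw(G) ≤ 4. On the other hand G contains the 5-clique {a, c, d, e, g}. A clique must lie in a single bag of any decomposition, so no decomposition can have width below 4. Combining the bounds, tw(G) = 4.

Treewidth 4.
One optimal decomposition is:
Bags: B1 = {a, b, c, d, e}  B2 = {b, c, d, e, f}  B3 = {a, c, d, e, g}
Tree: B1–B2, B1–B3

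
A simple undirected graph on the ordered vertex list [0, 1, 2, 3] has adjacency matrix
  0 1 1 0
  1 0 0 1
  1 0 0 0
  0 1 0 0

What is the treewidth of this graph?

A width-1 tree decomposition is:
Bags: B1 = {1, 3}  B2 = {0, 1}  B3 = {0, 2}
Tree: B1–B2, B2–B3
Each bag holds 2 vertices, so the decomposition has width 1, which upper-bounds the treewidth. Since G has at least one edge (e.g. 3–1), it is not an edgeless graph, so tw(G) ≥ 1. Combining the bounds, tw(G) = 1.

1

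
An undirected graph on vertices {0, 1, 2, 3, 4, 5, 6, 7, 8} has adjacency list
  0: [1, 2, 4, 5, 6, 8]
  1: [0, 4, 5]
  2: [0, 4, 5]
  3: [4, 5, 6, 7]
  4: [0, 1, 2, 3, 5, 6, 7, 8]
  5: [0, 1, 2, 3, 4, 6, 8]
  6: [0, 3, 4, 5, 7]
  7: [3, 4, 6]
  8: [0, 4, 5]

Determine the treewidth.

3

A width-3 tree decomposition is:
Bags: B1 = {3, 4, 5, 6}  B2 = {0, 4, 5, 6}  B3 = {0, 1, 4, 5}  B4 = {0, 4, 5, 8}  B5 = {0, 2, 4, 5}  B6 = {3, 4, 6, 7}
Tree: B1–B2, B2–B3, B3–B4, B4–B5, B1–B6
The largest bag has 4 vertices, giving width 3; this decomposition certifies tw(G) ≤ 3. Conversely, {0, 4, 5, 8} is a clique of size 4, and the vertices of any clique must share a bag in every tree decomposition; so some bag has ≥ 4 vertices and tw(G) ≥ 3. Combining the bounds, tw(G) = 3.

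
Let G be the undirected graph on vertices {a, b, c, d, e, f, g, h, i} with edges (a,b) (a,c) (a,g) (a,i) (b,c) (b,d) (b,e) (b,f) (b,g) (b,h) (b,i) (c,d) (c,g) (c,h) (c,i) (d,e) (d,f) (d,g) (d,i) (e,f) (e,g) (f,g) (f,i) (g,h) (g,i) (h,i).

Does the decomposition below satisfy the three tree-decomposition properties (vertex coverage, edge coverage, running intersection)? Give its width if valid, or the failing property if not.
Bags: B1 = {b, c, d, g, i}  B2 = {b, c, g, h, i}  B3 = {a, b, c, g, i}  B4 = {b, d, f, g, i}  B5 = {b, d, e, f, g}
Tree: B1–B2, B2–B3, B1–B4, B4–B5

Every vertex of G appears in some bag (union = {a, b, c, d, e, f, g, h, i}); every edge is covered by a bag; and for each vertex v the set of bags containing v is connected in the bag tree. The decomposition is therefore valid. The largest bag has 5 vertices, so the width is 4.

Yes; width 4.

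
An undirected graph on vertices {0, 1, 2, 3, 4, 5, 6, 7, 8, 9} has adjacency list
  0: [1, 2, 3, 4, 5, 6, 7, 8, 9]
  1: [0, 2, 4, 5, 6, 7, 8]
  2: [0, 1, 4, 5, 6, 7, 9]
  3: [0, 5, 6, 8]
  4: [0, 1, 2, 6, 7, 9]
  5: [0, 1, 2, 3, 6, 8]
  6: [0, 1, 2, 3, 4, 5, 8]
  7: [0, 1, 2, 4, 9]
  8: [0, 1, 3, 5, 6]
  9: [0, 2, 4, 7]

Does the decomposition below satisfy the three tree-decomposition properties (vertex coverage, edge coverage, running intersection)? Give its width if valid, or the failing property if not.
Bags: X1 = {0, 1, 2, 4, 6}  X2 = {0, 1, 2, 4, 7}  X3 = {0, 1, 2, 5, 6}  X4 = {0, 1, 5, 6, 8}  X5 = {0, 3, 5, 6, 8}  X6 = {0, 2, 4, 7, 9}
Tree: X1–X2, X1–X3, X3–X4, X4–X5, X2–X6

Every vertex of G appears in some bag (union = {0, 1, 2, 3, 4, 5, 6, 7, 8, 9}); every edge is covered by a bag; and for each vertex v the set of bags containing v is connected in the bag tree. The decomposition is therefore valid. The largest bag has 5 vertices, so the width is 4.

Yes; width 4.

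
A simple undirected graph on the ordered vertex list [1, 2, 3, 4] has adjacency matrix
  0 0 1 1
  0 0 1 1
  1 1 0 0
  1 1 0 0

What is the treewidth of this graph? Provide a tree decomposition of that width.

Each bag holds 3 vertices, so the decomposition has width 2, which upper-bounds the treewidth. For the lower bound, G contains the cycle 1–4–2–3–1, so G is not a forest; only forests have treewidth ≤ 1, hence tw(G) ≥ 2. Therefore the treewidth is 2.

Treewidth 2.
Bags: B1 = {1, 2, 4}  B2 = {1, 2, 3}
Tree: B1–B2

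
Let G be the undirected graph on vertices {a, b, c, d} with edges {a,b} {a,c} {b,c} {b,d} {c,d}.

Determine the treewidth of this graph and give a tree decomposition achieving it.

Treewidth 2.
One optimal decomposition is:
Bags: B1 = {a, b, c}  B2 = {b, c, d}
Tree: B1–B2

Every bag has size at most 3, so the width is 3 − 1 = 2 and tw(G) ≤ 2. On the other hand G contains the 3-clique {b, c, d}. A clique must lie in a single bag of any decomposition, so no decomposition can have width below 2. Hence tw(G) = 2 exactly.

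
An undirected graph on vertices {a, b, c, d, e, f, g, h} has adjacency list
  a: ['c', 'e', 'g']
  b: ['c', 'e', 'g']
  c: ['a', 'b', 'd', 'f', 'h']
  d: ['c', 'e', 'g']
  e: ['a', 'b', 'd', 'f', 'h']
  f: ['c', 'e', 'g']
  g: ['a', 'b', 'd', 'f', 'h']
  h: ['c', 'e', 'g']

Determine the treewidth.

A width-3 tree decomposition is:
Bags: B1 = {a, c, e, g}  B2 = {c, e, f, g}  B3 = {c, e, g, h}  B4 = {b, c, e, g}  B5 = {c, d, e, g}
Tree: B1–B2, B2–B3, B3–B4, B4–B5
Each bag holds 4 vertices, so the decomposition has width 3, which upper-bounds the treewidth. For the lower bound: the 4 vertex sets {a,e}, {c,f}, {g}, {h} are disjoint, each induces a connected subgraph, and every pair is joined by at least one edge of G. Contracting each set to a single vertex therefore yields K_{4} as a minor, and since treewidth is minor-monotone, tw(G) ≥ tw(K_{4}) = 3. Hence tw(G) = 3 exactly.

3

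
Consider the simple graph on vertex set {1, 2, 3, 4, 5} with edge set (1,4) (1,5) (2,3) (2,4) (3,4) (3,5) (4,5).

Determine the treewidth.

2

A width-2 tree decomposition is:
Bags: B1 = {1, 4, 5}  B2 = {3, 4, 5}  B3 = {2, 3, 4}
Tree: B1–B2, B2–B3
Every bag has size at most 3, so the width is 3 − 1 = 2 and tw(G) ≤ 2. For the lower bound, the 3 vertices {1, 4, 5} are pairwise adjacent, and any tree decomposition puts a clique entirely inside one bag — forcing width ≥ 2. The upper and lower bounds meet at 2, so that is the treewidth.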